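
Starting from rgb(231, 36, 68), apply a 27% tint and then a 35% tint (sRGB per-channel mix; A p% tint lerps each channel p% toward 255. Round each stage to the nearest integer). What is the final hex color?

#F397A6

A 27% tint moves each channel 27% toward 255:
  R: 231 + 0.27×(255−231) = 231 + 6.48 = 237.48 → 237
  G: 36 + 0.27×(255−36) = 36 + 59.13 = 95.13 → 95
  B: 68 + 0.27×(255−68) = 68 + 50.49 = 118.49 → 118
After the tint: rgb(237, 95, 118) = #ED5F76.
Lerp each channel 35% toward 255:
  R: 237 + 6.3 = 243.3 → 243
  G: 95 + 56 = 151 → 151
  B: 118 + 47.95 = 165.95 → 166
rgb(243, 151, 166) = #F397A6.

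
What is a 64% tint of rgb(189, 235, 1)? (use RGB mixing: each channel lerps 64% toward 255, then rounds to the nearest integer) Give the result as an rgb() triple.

rgb(231, 248, 164)

Per channel, c → c + 0.64(255 − c):
  R: 189 + 0.64×(255−189) = 189 + 42.24 = 231.24 → 231
  G: 235 + 0.64×(255−235) = 235 + 12.8 = 247.8 → 248
  B: 1 + 0.64×(255−1) = 1 + 162.56 = 163.56 → 164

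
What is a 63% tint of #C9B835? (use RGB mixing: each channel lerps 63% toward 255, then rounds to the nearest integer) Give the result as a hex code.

#C9B835 is rgb(201, 184, 53).
A 63% tint moves each channel 63% toward 255:
  R: 201 + 34.02 = 235.02 → 235
  G: 184 + 0.63×(255−184) = 184 + 44.73 = 228.73 → 229
  B: 53 + 0.63×(255−53) = 53 + 127.26 = 180.26 → 180
rgb(235, 229, 180) = #EBE5B4.

#EBE5B4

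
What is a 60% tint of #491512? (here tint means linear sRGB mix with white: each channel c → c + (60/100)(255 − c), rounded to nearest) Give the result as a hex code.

#491512 is rgb(73, 21, 18).
Lerp each channel 60% toward 255:
  R: 73 + 109.2 = 182.2 → 182
  G: 21 + 0.6×(255−21) = 21 + 140.4 = 161.4 → 161
  B: 18 + 0.6×(255−18) = 18 + 142.2 = 160.2 → 160
rgb(182, 161, 160) = #B6A1A0.

#B6A1A0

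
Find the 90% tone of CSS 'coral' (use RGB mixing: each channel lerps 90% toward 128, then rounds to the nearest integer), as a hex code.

#8d807b

CSS coral is rgb(255, 127, 80).
Per channel, c → c + 0.9(128 − c):
  R: 255 − 114.3 = 140.7 → 141
  G: 127 + 0.9 = 127.9 → 128
  B: 80 + 0.9×(128−80) = 80 + 43.2 = 123.2 → 123
rgb(141, 128, 123) = #8d807b.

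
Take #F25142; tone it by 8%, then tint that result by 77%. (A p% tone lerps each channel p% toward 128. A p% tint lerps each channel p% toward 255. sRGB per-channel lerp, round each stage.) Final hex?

#F25142 is rgb(242, 81, 66).
An 8% tone moves each channel 8% toward 128:
  R: 242 − 9.12 = 232.88 → 233
  G: 81 + 0.08×(128−81) = 81 + 3.76 = 84.76 → 85
  B: 66 + 4.96 = 70.96 → 71
After the tone: rgb(233, 85, 71) = #E95547.
A 77% tint moves each channel 77% toward 255:
  R: 233 + 16.94 = 249.94 → 250
  G: 85 + 0.77×(255−85) = 85 + 130.9 = 215.9 → 216
  B: 71 + 141.68 = 212.68 → 213
rgb(250, 216, 213) = #FAD8D5.

#FAD8D5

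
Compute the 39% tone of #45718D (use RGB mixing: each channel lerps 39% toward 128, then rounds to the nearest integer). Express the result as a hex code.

#5C7788

#45718D is rgb(69, 113, 141).
Per channel, c → c + 0.39(128 − c):
  R: 69 + 0.39×(128−69) = 69 + 23.01 = 92.01 → 92
  G: 113 + 5.85 = 118.85 → 119
  B: 141 + 0.39×(128−141) = 141 − 5.07 = 135.93 → 136
rgb(92, 119, 136) = #5C7788.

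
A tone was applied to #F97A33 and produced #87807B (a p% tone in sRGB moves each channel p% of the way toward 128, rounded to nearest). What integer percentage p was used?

94%

#F97A33 is rgb(249, 122, 51); #87807B is rgb(135, 128, 123).
On the R channel (widest range): 135 ≈ 249 + (p/100)(128 − 249), so p ≈ 100×(135 − 249)/(128 − 249) = -11400/-121 = 94.21.
p = 94 reproduces all three channels after rounding.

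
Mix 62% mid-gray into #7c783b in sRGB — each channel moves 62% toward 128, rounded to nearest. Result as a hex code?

#7c783b is rgb(124, 120, 59).
Lerp each channel 62% toward 128:
  R: 124 + 2.48 = 126.48 → 126
  G: 120 + 0.62×(128−120) = 120 + 4.96 = 124.96 → 125
  B: 59 + 0.62×(128−59) = 59 + 42.78 = 101.78 → 102
rgb(126, 125, 102) = #7e7d66.

#7e7d66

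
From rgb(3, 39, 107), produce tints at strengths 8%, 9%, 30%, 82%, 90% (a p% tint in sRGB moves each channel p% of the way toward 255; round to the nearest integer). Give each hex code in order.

#173877, #1a3a78, #4f6897, #d2d8e4, #e6e9f0

8%: (3 + 20.16 = 23.16→23, 39 + 17.28 = 56.28→56, 107 + 11.84 = 118.84→119) → #173877
9%: (3 + 22.68 = 25.68→26, 39 + 19.44 = 58.44→58, 107 + 13.32 = 120.32→120) → #1a3a78
30%: (3 + 75.6 = 78.6→79, 39 + 64.8 = 103.8→104, 107 + 44.4 = 151.4→151) → #4f6897
82%: (3 + 206.64 = 209.64→210, 39 + 177.12 = 216.12→216, 107 + 121.36 = 228.36→228) → #d2d8e4
90%: (3 + 226.8 = 229.8→230, 39 + 194.4 = 233.4→233, 107 + 133.2 = 240.2→240) → #e6e9f0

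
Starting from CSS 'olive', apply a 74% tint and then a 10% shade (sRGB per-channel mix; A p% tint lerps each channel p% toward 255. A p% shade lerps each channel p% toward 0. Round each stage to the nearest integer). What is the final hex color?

#c8c8aa

CSS olive is rgb(128, 128, 0).
Lerp each channel 74% toward 255:
  R: 128 + 0.74×(255−128) = 128 + 93.98 = 221.98 → 222
  G: 128 + 0.74×(255−128) = 128 + 93.98 = 221.98 → 222
  B: 0 + 0.74×(255−0) = 0 + 188.7 = 188.7 → 189
After the tint: rgb(222, 222, 189) = #dedebd.
A 10% shade moves each channel 10% toward 0:
  R: 222 + 0.1×(0−222) = 222 − 22.2 = 199.8 → 200
  G: 222 + 0.1×(0−222) = 222 − 22.2 = 199.8 → 200
  B: 189 + 0.1×(0−189) = 189 − 18.9 = 170.1 → 170
rgb(200, 200, 170) = #c8c8aa.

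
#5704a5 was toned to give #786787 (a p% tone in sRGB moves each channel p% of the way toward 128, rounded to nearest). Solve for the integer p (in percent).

80%

#5704a5 is rgb(87, 4, 165); #786787 is rgb(120, 103, 135).
On the G channel (widest range): 103 ≈ 4 + (p/100)(128 − 4), so p ≈ 100×(103 − 4)/(128 − 4) = 9900/124 = 79.84.
p = 80 reproduces all three channels after rounding.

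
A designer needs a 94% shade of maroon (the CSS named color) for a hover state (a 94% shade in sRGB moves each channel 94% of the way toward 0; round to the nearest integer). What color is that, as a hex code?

#080000

CSS maroon is rgb(128, 0, 0).
A 94% shade moves each channel 94% toward 0:
  R: 128 + 0.94×(0−128) = 128 − 120.32 = 7.68 → 8
  G: 0 + 0 = 0 → 0
  B: 0 + 0 = 0 → 0
rgb(8, 0, 0) = #080000.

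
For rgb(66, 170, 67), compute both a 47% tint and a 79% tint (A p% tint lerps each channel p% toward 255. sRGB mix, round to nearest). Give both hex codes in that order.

#9BD29B, #D7EDD8

47% tint:
  R: 66 + 0.47×(255−66) = 66 + 88.83 = 154.83 → 155
  G: 170 + 0.47×(255−170) = 170 + 39.95 = 209.95 → 210
  B: 67 + 0.47×(255−67) = 67 + 88.36 = 155.36 → 155
  → #9BD29B
79% tint:
  R: 66 + 0.79×(255−66) = 66 + 149.31 = 215.31 → 215
  G: 170 + 0.79×(255−170) = 170 + 67.15 = 237.15 → 237
  B: 67 + 148.52 = 215.52 → 216
  → #D7EDD8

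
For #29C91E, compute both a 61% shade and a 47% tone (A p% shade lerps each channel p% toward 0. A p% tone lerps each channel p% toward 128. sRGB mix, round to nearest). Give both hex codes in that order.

#104E0C, #52A74C

#29C91E is rgb(41, 201, 30).
61% shade:
  R: 41 + 0.61×(0−41) = 41 − 25.01 = 15.99 → 16
  G: 201 + 0.61×(0−201) = 201 − 122.61 = 78.39 → 78
  B: 30 − 18.3 = 11.7 → 12
  → #104E0C
47% tone:
  R: 41 + 40.89 = 81.89 → 82
  G: 201 + 0.47×(128−201) = 201 − 34.31 = 166.69 → 167
  B: 30 + 0.47×(128−30) = 30 + 46.06 = 76.06 → 76
  → #52A74C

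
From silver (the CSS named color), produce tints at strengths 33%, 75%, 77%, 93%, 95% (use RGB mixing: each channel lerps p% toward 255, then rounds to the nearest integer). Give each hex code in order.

#d5d5d5, #efefef, #f1f1f1, #fbfbfb, #fcfcfc

CSS silver is rgb(192, 192, 192).
33%: (192 + 20.79 = 212.79→213, 192 + 20.79 = 212.79→213, 192 + 20.79 = 212.79→213) → #d5d5d5
75%: (192 + 47.25 = 239.25→239, 192 + 47.25 = 239.25→239, 192 + 47.25 = 239.25→239) → #efefef
77%: (192 + 48.51 = 240.51→241, 192 + 48.51 = 240.51→241, 192 + 48.51 = 240.51→241) → #f1f1f1
93%: (192 + 58.59 = 250.59→251, 192 + 58.59 = 250.59→251, 192 + 58.59 = 250.59→251) → #fbfbfb
95%: (192 + 59.85 = 251.85→252, 192 + 59.85 = 251.85→252, 192 + 59.85 = 251.85→252) → #fcfcfc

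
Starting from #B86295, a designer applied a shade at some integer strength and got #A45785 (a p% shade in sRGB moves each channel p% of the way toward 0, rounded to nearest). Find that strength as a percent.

#B86295 is rgb(184, 98, 149); #A45785 is rgb(164, 87, 133).
On the R channel (widest range): 164 ≈ 184 + (p/100)(0 − 184), so p ≈ 100×(164 − 184)/(0 − 184) = -2000/-184 = 10.87.
p = 11 reproduces all three channels after rounding.

11%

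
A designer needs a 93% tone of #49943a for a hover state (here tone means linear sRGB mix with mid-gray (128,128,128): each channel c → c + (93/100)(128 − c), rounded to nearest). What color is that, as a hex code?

#49943a is rgb(73, 148, 58).
Per channel, c → c + 0.93(128 − c):
  R: 73 + 0.93×(128−73) = 73 + 51.15 = 124.15 → 124
  G: 148 + 0.93×(128−148) = 148 − 18.6 = 129.4 → 129
  B: 58 + 0.93×(128−58) = 58 + 65.1 = 123.1 → 123
rgb(124, 129, 123) = #7c817b.

#7c817b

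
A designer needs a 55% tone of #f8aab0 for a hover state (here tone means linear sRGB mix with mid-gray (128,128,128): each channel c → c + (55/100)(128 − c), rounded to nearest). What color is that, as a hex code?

#f8aab0 is rgb(248, 170, 176).
Lerp each channel 55% toward 128:
  R: 248 + 0.55×(128−248) = 248 − 66 = 182 → 182
  G: 170 − 23.1 = 146.9 → 147
  B: 176 + 0.55×(128−176) = 176 − 26.4 = 149.6 → 150
rgb(182, 147, 150) = #b69396.

#b69396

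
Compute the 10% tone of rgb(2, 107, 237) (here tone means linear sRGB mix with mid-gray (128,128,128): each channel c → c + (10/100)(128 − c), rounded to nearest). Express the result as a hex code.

Lerp each channel 10% toward 128:
  R: 2 + 0.1×(128−2) = 2 + 12.6 = 14.6 → 15
  G: 107 + 0.1×(128−107) = 107 + 2.1 = 109.1 → 109
  B: 237 + 0.1×(128−237) = 237 − 10.9 = 226.1 → 226
rgb(15, 109, 226) = #0F6DE2.

#0F6DE2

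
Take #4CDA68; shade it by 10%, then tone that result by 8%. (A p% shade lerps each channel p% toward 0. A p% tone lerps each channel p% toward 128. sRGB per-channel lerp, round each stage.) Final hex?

#49BF61

#4CDA68 is rgb(76, 218, 104).
Lerp each channel 10% toward 0:
  R: 76 + 0.1×(0−76) = 76 − 7.6 = 68.4 → 68
  G: 218 − 21.8 = 196.2 → 196
  B: 104 + 0.1×(0−104) = 104 − 10.4 = 93.6 → 94
After the shade: rgb(68, 196, 94) = #44C45E.
Per channel, c → c + 0.08(128 − c):
  R: 68 + 4.8 = 72.8 → 73
  G: 196 + 0.08×(128−196) = 196 − 5.44 = 190.56 → 191
  B: 94 + 2.72 = 96.72 → 97
rgb(73, 191, 97) = #49BF61.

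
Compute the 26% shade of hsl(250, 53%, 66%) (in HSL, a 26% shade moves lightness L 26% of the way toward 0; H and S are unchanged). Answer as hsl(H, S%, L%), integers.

hsl(250, 53%, 49%)

L moves 26% from 66 toward 0: 66 − 17.16 = 48.84 → 49.
H and S are unchanged.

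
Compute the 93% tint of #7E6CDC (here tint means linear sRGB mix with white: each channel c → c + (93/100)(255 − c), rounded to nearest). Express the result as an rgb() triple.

#7E6CDC is rgb(126, 108, 220).
Lerp each channel 93% toward 255:
  R: 126 + 0.93×(255−126) = 126 + 119.97 = 245.97 → 246
  G: 108 + 0.93×(255−108) = 108 + 136.71 = 244.71 → 245
  B: 220 + 0.93×(255−220) = 220 + 32.55 = 252.55 → 253

rgb(246, 245, 253)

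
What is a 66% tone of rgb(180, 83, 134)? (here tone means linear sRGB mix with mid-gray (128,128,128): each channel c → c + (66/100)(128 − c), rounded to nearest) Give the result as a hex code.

#927182

Per channel, c → c + 0.66(128 − c):
  R: 180 − 34.32 = 145.68 → 146
  G: 83 + 0.66×(128−83) = 83 + 29.7 = 112.7 → 113
  B: 134 − 3.96 = 130.04 → 130
rgb(146, 113, 130) = #927182.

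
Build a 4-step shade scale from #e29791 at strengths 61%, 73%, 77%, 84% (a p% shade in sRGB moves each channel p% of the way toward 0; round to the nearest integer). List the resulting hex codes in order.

#e29791 is rgb(226, 151, 145).
61%: (226 − 137.86 = 88.14→88, 151 − 92.11 = 58.89→59, 145 − 88.45 = 56.55→57) → #583b39
73%: (226 − 164.98 = 61.02→61, 151 − 110.23 = 40.77→41, 145 − 105.85 = 39.15→39) → #3d2927
77%: (226 − 174.02 = 51.98→52, 151 − 116.27 = 34.73→35, 145 − 111.65 = 33.35→33) → #342321
84%: (226 − 189.84 = 36.16→36, 151 − 126.84 = 24.16→24, 145 − 121.8 = 23.2→23) → #241817

#583b39, #3d2927, #342321, #241817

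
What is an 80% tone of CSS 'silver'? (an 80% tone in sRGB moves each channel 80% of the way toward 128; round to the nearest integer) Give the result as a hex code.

CSS silver is rgb(192, 192, 192).
An 80% tone moves each channel 80% toward 128:
  R: 192 + 0.8×(128−192) = 192 − 51.2 = 140.8 → 141
  G: 192 − 51.2 = 140.8 → 141
  B: 192 − 51.2 = 140.8 → 141
rgb(141, 141, 141) = #8d8d8d.

#8d8d8d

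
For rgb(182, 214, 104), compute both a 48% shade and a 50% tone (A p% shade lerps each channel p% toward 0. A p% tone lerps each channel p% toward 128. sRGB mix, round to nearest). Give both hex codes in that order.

#5F6F36, #9BAB74

48% shade:
  R: 182 + 0.48×(0−182) = 182 − 87.36 = 94.64 → 95
  G: 214 + 0.48×(0−214) = 214 − 102.72 = 111.28 → 111
  B: 104 + 0.48×(0−104) = 104 − 49.92 = 54.08 → 54
  → #5F6F36
50% tone:
  R: 182 − 27 = 155 → 155
  G: 214 + 0.5×(128−214) = 214 − 43 = 171 → 171
  B: 104 + 0.5×(128−104) = 104 + 12 = 116 → 116
  → #9BAB74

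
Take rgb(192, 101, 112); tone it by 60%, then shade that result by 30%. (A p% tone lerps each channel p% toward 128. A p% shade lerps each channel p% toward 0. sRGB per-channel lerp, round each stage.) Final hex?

#6c5255

Per channel, c → c + 0.6(128 − c):
  R: 192 − 38.4 = 153.6 → 154
  G: 101 + 0.6×(128−101) = 101 + 16.2 = 117.2 → 117
  B: 112 + 9.6 = 121.6 → 122
After the tone: rgb(154, 117, 122) = #9a757a.
A 30% shade moves each channel 30% toward 0:
  R: 154 − 46.2 = 107.8 → 108
  G: 117 + 0.3×(0−117) = 117 − 35.1 = 81.9 → 82
  B: 122 + 0.3×(0−122) = 122 − 36.6 = 85.4 → 85
rgb(108, 82, 85) = #6c5255.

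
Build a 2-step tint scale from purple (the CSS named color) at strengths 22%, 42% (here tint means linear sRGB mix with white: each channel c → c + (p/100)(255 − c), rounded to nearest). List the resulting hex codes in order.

CSS purple is rgb(128, 0, 128).
22%: (128 + 27.94 = 155.94→156, 0 + 56.1 = 56.1→56, 128 + 27.94 = 155.94→156) → #9C389C
42%: (128 + 53.34 = 181.34→181, 0 + 107.1 = 107.1→107, 128 + 53.34 = 181.34→181) → #B56BB5

#9C389C, #B56BB5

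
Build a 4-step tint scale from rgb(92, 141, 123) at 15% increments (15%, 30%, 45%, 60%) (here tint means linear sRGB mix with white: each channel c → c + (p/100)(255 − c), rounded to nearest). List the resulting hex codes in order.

#749E8F, #8DAFA3, #A5C0B6, #BED1CA

15%: (92 + 24.45 = 116.45→116, 141 + 17.1 = 158.1→158, 123 + 19.8 = 142.8→143) → #749E8F
30%: (92 + 48.9 = 140.9→141, 141 + 34.2 = 175.2→175, 123 + 39.6 = 162.6→163) → #8DAFA3
45%: (92 + 73.35 = 165.35→165, 141 + 51.3 = 192.3→192, 123 + 59.4 = 182.4→182) → #A5C0B6
60%: (92 + 97.8 = 189.8→190, 141 + 68.4 = 209.4→209, 123 + 79.2 = 202.2→202) → #BED1CA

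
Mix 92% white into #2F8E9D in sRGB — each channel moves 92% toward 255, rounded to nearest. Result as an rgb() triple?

#2F8E9D is rgb(47, 142, 157).
Lerp each channel 92% toward 255:
  R: 47 + 0.92×(255−47) = 47 + 191.36 = 238.36 → 238
  G: 142 + 0.92×(255−142) = 142 + 103.96 = 245.96 → 246
  B: 157 + 90.16 = 247.16 → 247

rgb(238, 246, 247)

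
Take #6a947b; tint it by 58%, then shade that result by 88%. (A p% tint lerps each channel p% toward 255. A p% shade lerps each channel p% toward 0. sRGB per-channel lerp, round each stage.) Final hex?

#171918

#6a947b is rgb(106, 148, 123).
A 58% tint moves each channel 58% toward 255:
  R: 106 + 86.42 = 192.42 → 192
  G: 148 + 0.58×(255−148) = 148 + 62.06 = 210.06 → 210
  B: 123 + 76.56 = 199.56 → 200
After the tint: rgb(192, 210, 200) = #c0d2c8.
An 88% shade moves each channel 88% toward 0:
  R: 192 − 168.96 = 23.04 → 23
  G: 210 + 0.88×(0−210) = 210 − 184.8 = 25.2 → 25
  B: 200 − 176 = 24 → 24
rgb(23, 25, 24) = #171918.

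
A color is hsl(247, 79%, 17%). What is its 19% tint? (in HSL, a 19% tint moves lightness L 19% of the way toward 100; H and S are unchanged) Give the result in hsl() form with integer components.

L moves 19% from 17 toward 100: 17 + 15.77 = 32.77 → 33.
H and S are unchanged.

hsl(247, 79%, 33%)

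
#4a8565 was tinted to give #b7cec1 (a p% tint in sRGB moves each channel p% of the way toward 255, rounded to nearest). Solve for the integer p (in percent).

#4a8565 is rgb(74, 133, 101); #b7cec1 is rgb(183, 206, 193).
On the R channel (widest range): 183 ≈ 74 + (p/100)(255 − 74), so p ≈ 100×(183 − 74)/(255 − 74) = 10900/181 = 60.22.
p = 60 reproduces all three channels after rounding.

60%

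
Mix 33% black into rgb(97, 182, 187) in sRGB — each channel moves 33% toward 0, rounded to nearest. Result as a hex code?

Per channel, c → c + 0.33(0 − c):
  R: 97 + 0.33×(0−97) = 97 − 32.01 = 64.99 → 65
  G: 182 − 60.06 = 121.94 → 122
  B: 187 + 0.33×(0−187) = 187 − 61.71 = 125.29 → 125
rgb(65, 122, 125) = #417A7D.

#417A7D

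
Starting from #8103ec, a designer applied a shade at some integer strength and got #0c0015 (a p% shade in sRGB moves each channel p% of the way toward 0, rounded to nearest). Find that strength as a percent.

#8103ec is rgb(129, 3, 236); #0c0015 is rgb(12, 0, 21).
On the B channel (widest range): 21 ≈ 236 + (p/100)(0 − 236), so p ≈ 100×(21 − 236)/(0 − 236) = -21500/-236 = 91.10.
p = 91 reproduces all three channels after rounding.

91%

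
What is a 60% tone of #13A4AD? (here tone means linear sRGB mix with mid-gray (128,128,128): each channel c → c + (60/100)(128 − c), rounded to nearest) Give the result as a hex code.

#548E92

#13A4AD is rgb(19, 164, 173).
A 60% tone moves each channel 60% toward 128:
  R: 19 + 0.6×(128−19) = 19 + 65.4 = 84.4 → 84
  G: 164 + 0.6×(128−164) = 164 − 21.6 = 142.4 → 142
  B: 173 + 0.6×(128−173) = 173 − 27 = 146 → 146
rgb(84, 142, 146) = #548E92.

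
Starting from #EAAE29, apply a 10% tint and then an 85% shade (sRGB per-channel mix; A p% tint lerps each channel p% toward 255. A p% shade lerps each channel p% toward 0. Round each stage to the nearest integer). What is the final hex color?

#EAAE29 is rgb(234, 174, 41).
Lerp each channel 10% toward 255:
  R: 234 + 0.1×(255−234) = 234 + 2.1 = 236.1 → 236
  G: 174 + 0.1×(255−174) = 174 + 8.1 = 182.1 → 182
  B: 41 + 0.1×(255−41) = 41 + 21.4 = 62.4 → 62
After the tint: rgb(236, 182, 62) = #ECB63E.
An 85% shade moves each channel 85% toward 0:
  R: 236 − 200.6 = 35.4 → 35
  G: 182 + 0.85×(0−182) = 182 − 154.7 = 27.3 → 27
  B: 62 − 52.7 = 9.3 → 9
rgb(35, 27, 9) = #231B09.

#231B09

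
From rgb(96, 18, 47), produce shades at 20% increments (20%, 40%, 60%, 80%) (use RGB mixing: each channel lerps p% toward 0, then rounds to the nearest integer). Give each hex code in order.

20%: (96 − 19.2 = 76.8→77, 18 − 3.6 = 14.4→14, 47 − 9.4 = 37.6→38) → #4d0e26
40%: (96 − 38.4 = 57.6→58, 18 − 7.2 = 10.8→11, 47 − 18.8 = 28.2→28) → #3a0b1c
60%: (96 − 57.6 = 38.4→38, 18 − 10.8 = 7.2→7, 47 − 28.2 = 18.8→19) → #260713
80%: (96 − 76.8 = 19.2→19, 18 − 14.4 = 3.6→4, 47 − 37.6 = 9.4→9) → #130409

#4d0e26, #3a0b1c, #260713, #130409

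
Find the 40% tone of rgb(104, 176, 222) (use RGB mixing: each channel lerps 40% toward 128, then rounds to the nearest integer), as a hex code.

#729DB8

Per channel, c → c + 0.4(128 − c):
  R: 104 + 0.4×(128−104) = 104 + 9.6 = 113.6 → 114
  G: 176 − 19.2 = 156.8 → 157
  B: 222 + 0.4×(128−222) = 222 − 37.6 = 184.4 → 184
rgb(114, 157, 184) = #729DB8.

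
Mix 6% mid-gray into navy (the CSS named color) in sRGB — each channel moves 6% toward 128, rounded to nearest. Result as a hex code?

CSS navy is rgb(0, 0, 128).
A 6% tone moves each channel 6% toward 128:
  R: 0 + 0.06×(128−0) = 0 + 7.68 = 7.68 → 8
  G: 0 + 7.68 = 7.68 → 8
  B: 128 + 0 = 128 → 128
rgb(8, 8, 128) = #080880.

#080880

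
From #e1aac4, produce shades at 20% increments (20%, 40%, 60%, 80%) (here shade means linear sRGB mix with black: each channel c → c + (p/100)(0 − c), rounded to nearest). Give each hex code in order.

#e1aac4 is rgb(225, 170, 196).
20%: (225 − 45 = 180→180, 170 − 34 = 136→136, 196 − 39.2 = 156.8→157) → #b4889d
40%: (225 − 90 = 135→135, 170 − 68 = 102→102, 196 − 78.4 = 117.6→118) → #876676
60%: (225 − 135 = 90→90, 170 − 102 = 68→68, 196 − 117.6 = 78.4→78) → #5a444e
80%: (225 − 180 = 45→45, 170 − 136 = 34→34, 196 − 156.8 = 39.2→39) → #2d2227

#b4889d, #876676, #5a444e, #2d2227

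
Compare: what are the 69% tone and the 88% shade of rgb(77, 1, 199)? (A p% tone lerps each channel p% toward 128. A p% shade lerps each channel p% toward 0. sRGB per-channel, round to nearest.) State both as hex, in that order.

69% tone:
  R: 77 + 35.19 = 112.19 → 112
  G: 1 + 0.69×(128−1) = 1 + 87.63 = 88.63 → 89
  B: 199 + 0.69×(128−199) = 199 − 48.99 = 150.01 → 150
  → #705996
88% shade:
  R: 77 − 67.76 = 9.24 → 9
  G: 1 − 0.88 = 0.12 → 0
  B: 199 + 0.88×(0−199) = 199 − 175.12 = 23.88 → 24
  → #090018

#705996, #090018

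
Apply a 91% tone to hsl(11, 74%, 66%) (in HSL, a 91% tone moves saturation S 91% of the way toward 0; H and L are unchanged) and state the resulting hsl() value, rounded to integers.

hsl(11, 7%, 66%)

S moves 91% from 74 toward 0: 74 − 67.34 = 6.66 → 7.
H and L are unchanged.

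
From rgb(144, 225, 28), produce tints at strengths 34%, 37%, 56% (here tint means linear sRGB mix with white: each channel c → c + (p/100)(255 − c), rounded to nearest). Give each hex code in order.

#b6eb69, #b9ec70, #cef29b

34%: (144 + 37.74 = 181.74→182, 225 + 10.2 = 235.2→235, 28 + 77.18 = 105.18→105) → #b6eb69
37%: (144 + 41.07 = 185.07→185, 225 + 11.1 = 236.1→236, 28 + 83.99 = 111.99→112) → #b9ec70
56%: (144 + 62.16 = 206.16→206, 225 + 16.8 = 241.8→242, 28 + 127.12 = 155.12→155) → #cef29b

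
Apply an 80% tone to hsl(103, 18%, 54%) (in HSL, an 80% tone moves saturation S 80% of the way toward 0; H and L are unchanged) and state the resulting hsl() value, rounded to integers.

S moves 80% from 18 toward 0: 18 − 14.4 = 3.6 → 4.
H and L are unchanged.

hsl(103, 4%, 54%)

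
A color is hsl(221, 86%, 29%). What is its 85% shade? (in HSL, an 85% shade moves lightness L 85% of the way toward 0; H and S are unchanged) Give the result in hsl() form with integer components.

hsl(221, 86%, 4%)

L moves 85% from 29 toward 0: 29 − 24.65 = 4.35 → 4.
H and S are unchanged.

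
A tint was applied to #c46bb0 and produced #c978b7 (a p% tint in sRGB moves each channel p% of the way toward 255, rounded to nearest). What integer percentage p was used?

9%

#c46bb0 is rgb(196, 107, 176); #c978b7 is rgb(201, 120, 183).
On the G channel (widest range): 120 ≈ 107 + (p/100)(255 − 107), so p ≈ 100×(120 − 107)/(255 − 107) = 1300/148 = 8.78.
p = 9 reproduces all three channels after rounding.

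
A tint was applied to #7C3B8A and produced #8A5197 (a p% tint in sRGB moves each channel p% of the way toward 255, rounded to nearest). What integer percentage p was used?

#7C3B8A is rgb(124, 59, 138); #8A5197 is rgb(138, 81, 151).
On the G channel (widest range): 81 ≈ 59 + (p/100)(255 − 59), so p ≈ 100×(81 − 59)/(255 − 59) = 2200/196 = 11.22.
p = 11 reproduces all three channels after rounding.

11%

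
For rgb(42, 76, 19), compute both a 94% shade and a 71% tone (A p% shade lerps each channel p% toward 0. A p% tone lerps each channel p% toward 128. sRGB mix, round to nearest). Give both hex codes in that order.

#030501, #677160

94% shade:
  R: 42 + 0.94×(0−42) = 42 − 39.48 = 2.52 → 3
  G: 76 + 0.94×(0−76) = 76 − 71.44 = 4.56 → 5
  B: 19 + 0.94×(0−19) = 19 − 17.86 = 1.14 → 1
  → #030501
71% tone:
  R: 42 + 0.71×(128−42) = 42 + 61.06 = 103.06 → 103
  G: 76 + 0.71×(128−76) = 76 + 36.92 = 112.92 → 113
  B: 19 + 77.39 = 96.39 → 96
  → #677160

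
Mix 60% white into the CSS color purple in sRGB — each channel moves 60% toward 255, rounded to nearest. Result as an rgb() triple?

rgb(204, 153, 204)

CSS purple is rgb(128, 0, 128).
Per channel, c → c + 0.6(255 − c):
  R: 128 + 0.6×(255−128) = 128 + 76.2 = 204.2 → 204
  G: 0 + 153 = 153 → 153
  B: 128 + 76.2 = 204.2 → 204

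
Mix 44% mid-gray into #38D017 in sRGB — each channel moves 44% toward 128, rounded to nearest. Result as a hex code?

#58AD45

#38D017 is rgb(56, 208, 23).
Per channel, c → c + 0.44(128 − c):
  R: 56 + 0.44×(128−56) = 56 + 31.68 = 87.68 → 88
  G: 208 − 35.2 = 172.8 → 173
  B: 23 + 46.2 = 69.2 → 69
rgb(88, 173, 69) = #58AD45.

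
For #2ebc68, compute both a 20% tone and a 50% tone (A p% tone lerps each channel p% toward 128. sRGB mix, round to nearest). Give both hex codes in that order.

#2ebc68 is rgb(46, 188, 104).
20% tone:
  R: 46 + 0.2×(128−46) = 46 + 16.4 = 62.4 → 62
  G: 188 + 0.2×(128−188) = 188 − 12 = 176 → 176
  B: 104 + 4.8 = 108.8 → 109
  → #3eb06d
50% tone:
  R: 46 + 0.5×(128−46) = 46 + 41 = 87 → 87
  G: 188 − 30 = 158 → 158
  B: 104 + 12 = 116 → 116
  → #579e74

#3eb06d, #579e74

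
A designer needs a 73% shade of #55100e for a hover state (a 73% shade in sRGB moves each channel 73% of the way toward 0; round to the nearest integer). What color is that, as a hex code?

#55100e is rgb(85, 16, 14).
Per channel, c → c + 0.73(0 − c):
  R: 85 − 62.05 = 22.95 → 23
  G: 16 − 11.68 = 4.32 → 4
  B: 14 − 10.22 = 3.78 → 4
rgb(23, 4, 4) = #170404.

#170404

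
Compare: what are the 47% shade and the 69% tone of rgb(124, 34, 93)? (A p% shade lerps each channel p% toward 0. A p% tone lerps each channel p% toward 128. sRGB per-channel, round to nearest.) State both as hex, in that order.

47% shade:
  R: 124 + 0.47×(0−124) = 124 − 58.28 = 65.72 → 66
  G: 34 − 15.98 = 18.02 → 18
  B: 93 − 43.71 = 49.29 → 49
  → #421231
69% tone:
  R: 124 + 0.69×(128−124) = 124 + 2.76 = 126.76 → 127
  G: 34 + 0.69×(128−34) = 34 + 64.86 = 98.86 → 99
  B: 93 + 24.15 = 117.15 → 117
  → #7F6375

#421231, #7F6375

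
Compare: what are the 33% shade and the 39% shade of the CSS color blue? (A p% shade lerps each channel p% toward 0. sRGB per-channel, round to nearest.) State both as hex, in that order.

#0000AB, #00009C

CSS blue is rgb(0, 0, 255).
33% shade:
  R: 0 + 0 = 0 → 0
  G: 0 + 0.33×(0−0) = 0 + 0 = 0 → 0
  B: 255 − 84.15 = 170.85 → 171
  → #0000AB
39% shade:
  R: 0 + 0 = 0 → 0
  G: 0 + 0.39×(0−0) = 0 + 0 = 0 → 0
  B: 255 + 0.39×(0−255) = 255 − 99.45 = 155.55 → 156
  → #00009C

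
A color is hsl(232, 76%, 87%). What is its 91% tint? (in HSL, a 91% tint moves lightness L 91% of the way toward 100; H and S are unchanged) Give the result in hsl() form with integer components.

hsl(232, 76%, 99%)

L moves 91% from 87 toward 100: 87 + 11.83 = 98.83 → 99.
H and S are unchanged.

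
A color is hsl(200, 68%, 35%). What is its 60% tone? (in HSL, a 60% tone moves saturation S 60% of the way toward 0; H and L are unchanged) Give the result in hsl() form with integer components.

hsl(200, 27%, 35%)

S moves 60% from 68 toward 0: 68 − 40.8 = 27.2 → 27.
H and L are unchanged.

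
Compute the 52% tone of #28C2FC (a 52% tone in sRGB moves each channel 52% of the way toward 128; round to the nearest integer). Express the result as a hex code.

#28C2FC is rgb(40, 194, 252).
A 52% tone moves each channel 52% toward 128:
  R: 40 + 45.76 = 85.76 → 86
  G: 194 − 34.32 = 159.68 → 160
  B: 252 + 0.52×(128−252) = 252 − 64.48 = 187.52 → 188
rgb(86, 160, 188) = #56A0BC.

#56A0BC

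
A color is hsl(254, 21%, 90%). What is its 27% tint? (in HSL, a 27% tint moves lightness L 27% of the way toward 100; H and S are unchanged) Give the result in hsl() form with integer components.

L moves 27% from 90 toward 100: 90 + 2.7 = 92.7 → 93.
H and S are unchanged.

hsl(254, 21%, 93%)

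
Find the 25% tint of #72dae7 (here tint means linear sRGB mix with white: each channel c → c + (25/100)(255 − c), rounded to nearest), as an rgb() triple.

rgb(149, 227, 237)

#72dae7 is rgb(114, 218, 231).
Per channel, c → c + 0.25(255 − c):
  R: 114 + 0.25×(255−114) = 114 + 35.25 = 149.25 → 149
  G: 218 + 9.25 = 227.25 → 227
  B: 231 + 6 = 237 → 237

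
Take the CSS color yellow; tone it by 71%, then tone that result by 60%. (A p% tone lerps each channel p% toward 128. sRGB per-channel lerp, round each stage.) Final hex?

CSS yellow is rgb(255, 255, 0).
Per channel, c → c + 0.71(128 − c):
  R: 255 + 0.71×(128−255) = 255 − 90.17 = 164.83 → 165
  G: 255 − 90.17 = 164.83 → 165
  B: 0 + 0.71×(128−0) = 0 + 90.88 = 90.88 → 91
After the tone: rgb(165, 165, 91) = #a5a55b.
Per channel, c → c + 0.6(128 − c):
  R: 165 + 0.6×(128−165) = 165 − 22.2 = 142.8 → 143
  G: 165 + 0.6×(128−165) = 165 − 22.2 = 142.8 → 143
  B: 91 + 0.6×(128−91) = 91 + 22.2 = 113.2 → 113
rgb(143, 143, 113) = #8f8f71.

#8f8f71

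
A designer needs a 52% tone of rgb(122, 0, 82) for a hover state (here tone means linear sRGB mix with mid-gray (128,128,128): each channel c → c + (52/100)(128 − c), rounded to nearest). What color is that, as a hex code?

A 52% tone moves each channel 52% toward 128:
  R: 122 + 0.52×(128−122) = 122 + 3.12 = 125.12 → 125
  G: 0 + 0.52×(128−0) = 0 + 66.56 = 66.56 → 67
  B: 82 + 0.52×(128−82) = 82 + 23.92 = 105.92 → 106
rgb(125, 67, 106) = #7d436a.

#7d436a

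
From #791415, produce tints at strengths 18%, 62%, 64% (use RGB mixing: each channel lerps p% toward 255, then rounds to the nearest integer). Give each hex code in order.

#913e3f, #cca6a6, #cfaaab

#791415 is rgb(121, 20, 21).
18%: (121 + 24.12 = 145.12→145, 20 + 42.3 = 62.3→62, 21 + 42.12 = 63.12→63) → #913e3f
62%: (121 + 83.08 = 204.08→204, 20 + 145.7 = 165.7→166, 21 + 145.08 = 166.08→166) → #cca6a6
64%: (121 + 85.76 = 206.76→207, 20 + 150.4 = 170.4→170, 21 + 149.76 = 170.76→171) → #cfaaab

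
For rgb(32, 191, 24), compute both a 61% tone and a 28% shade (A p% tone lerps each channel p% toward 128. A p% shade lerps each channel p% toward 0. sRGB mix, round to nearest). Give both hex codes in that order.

61% tone:
  R: 32 + 0.61×(128−32) = 32 + 58.56 = 90.56 → 91
  G: 191 + 0.61×(128−191) = 191 − 38.43 = 152.57 → 153
  B: 24 + 0.61×(128−24) = 24 + 63.44 = 87.44 → 87
  → #5B9957
28% shade:
  R: 32 + 0.28×(0−32) = 32 − 8.96 = 23.04 → 23
  G: 191 − 53.48 = 137.52 → 138
  B: 24 − 6.72 = 17.28 → 17
  → #178A11

#5B9957, #178A11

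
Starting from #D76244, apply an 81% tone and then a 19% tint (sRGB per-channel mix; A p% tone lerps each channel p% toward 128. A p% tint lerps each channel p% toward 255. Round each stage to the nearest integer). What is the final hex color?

#A6938F

#D76244 is rgb(215, 98, 68).
An 81% tone moves each channel 81% toward 128:
  R: 215 + 0.81×(128−215) = 215 − 70.47 = 144.53 → 145
  G: 98 + 0.81×(128−98) = 98 + 24.3 = 122.3 → 122
  B: 68 + 0.81×(128−68) = 68 + 48.6 = 116.6 → 117
After the tone: rgb(145, 122, 117) = #917A75.
A 19% tint moves each channel 19% toward 255:
  R: 145 + 20.9 = 165.9 → 166
  G: 122 + 0.19×(255−122) = 122 + 25.27 = 147.27 → 147
  B: 117 + 0.19×(255−117) = 117 + 26.22 = 143.22 → 143
rgb(166, 147, 143) = #A6938F.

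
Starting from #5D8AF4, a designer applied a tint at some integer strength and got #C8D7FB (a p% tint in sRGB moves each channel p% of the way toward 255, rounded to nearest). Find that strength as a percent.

#5D8AF4 is rgb(93, 138, 244); #C8D7FB is rgb(200, 215, 251).
On the R channel (widest range): 200 ≈ 93 + (p/100)(255 − 93), so p ≈ 100×(200 − 93)/(255 − 93) = 10700/162 = 66.05.
p = 66 reproduces all three channels after rounding.

66%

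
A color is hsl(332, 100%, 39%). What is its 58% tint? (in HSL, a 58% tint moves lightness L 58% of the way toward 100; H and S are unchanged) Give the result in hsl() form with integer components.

hsl(332, 100%, 74%)

L moves 58% from 39 toward 100: 39 + 35.38 = 74.38 → 74.
H and S are unchanged.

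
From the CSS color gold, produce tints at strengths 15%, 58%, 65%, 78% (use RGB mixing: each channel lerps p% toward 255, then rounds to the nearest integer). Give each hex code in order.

CSS gold is rgb(255, 215, 0).
15%: (255→255, 215 + 6 = 221→221, 0 + 38.25 = 38.25→38) → #FFDD26
58%: (255→255, 215 + 23.2 = 238.2→238, 0 + 147.9 = 147.9→148) → #FFEE94
65%: (255→255, 215 + 26 = 241→241, 0 + 165.75 = 165.75→166) → #FFF1A6
78%: (255→255, 215 + 31.2 = 246.2→246, 0 + 198.9 = 198.9→199) → #FFF6C7

#FFDD26, #FFEE94, #FFF1A6, #FFF6C7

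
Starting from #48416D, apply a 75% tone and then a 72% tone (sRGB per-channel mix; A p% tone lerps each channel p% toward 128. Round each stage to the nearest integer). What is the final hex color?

#7C7C7F

#48416D is rgb(72, 65, 109).
A 75% tone moves each channel 75% toward 128:
  R: 72 + 0.75×(128−72) = 72 + 42 = 114 → 114
  G: 65 + 0.75×(128−65) = 65 + 47.25 = 112.25 → 112
  B: 109 + 14.25 = 123.25 → 123
After the tone: rgb(114, 112, 123) = #72707B.
Per channel, c → c + 0.72(128 − c):
  R: 114 + 10.08 = 124.08 → 124
  G: 112 + 11.52 = 123.52 → 124
  B: 123 + 0.72×(128−123) = 123 + 3.6 = 126.6 → 127
rgb(124, 124, 127) = #7C7C7F.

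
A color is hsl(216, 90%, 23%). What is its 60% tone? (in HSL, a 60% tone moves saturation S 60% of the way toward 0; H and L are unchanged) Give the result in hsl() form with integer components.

hsl(216, 36%, 23%)

S moves 60% from 90 toward 0: 90 − 54 = 36 → 36.
H and L are unchanged.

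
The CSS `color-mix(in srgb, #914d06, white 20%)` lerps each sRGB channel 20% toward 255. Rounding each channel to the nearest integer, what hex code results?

#914d06 is rgb(145, 77, 6).
A 20% tint moves each channel 20% toward 255:
  R: 145 + 0.2×(255−145) = 145 + 22 = 167 → 167
  G: 77 + 35.6 = 112.6 → 113
  B: 6 + 0.2×(255−6) = 6 + 49.8 = 55.8 → 56
rgb(167, 113, 56) = #a77138.

#a77138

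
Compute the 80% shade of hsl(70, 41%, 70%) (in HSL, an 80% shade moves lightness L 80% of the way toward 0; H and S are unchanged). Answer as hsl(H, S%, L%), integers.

L moves 80% from 70 toward 0: 70 − 56 = 14 → 14.
H and S are unchanged.

hsl(70, 41%, 14%)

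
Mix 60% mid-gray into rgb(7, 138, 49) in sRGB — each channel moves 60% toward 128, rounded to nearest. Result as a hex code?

#508460

A 60% tone moves each channel 60% toward 128:
  R: 7 + 0.6×(128−7) = 7 + 72.6 = 79.6 → 80
  G: 138 + 0.6×(128−138) = 138 − 6 = 132 → 132
  B: 49 + 47.4 = 96.4 → 96
rgb(80, 132, 96) = #508460.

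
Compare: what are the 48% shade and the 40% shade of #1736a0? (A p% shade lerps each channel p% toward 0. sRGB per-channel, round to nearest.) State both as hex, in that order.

#1736a0 is rgb(23, 54, 160).
48% shade:
  R: 23 + 0.48×(0−23) = 23 − 11.04 = 11.96 → 12
  G: 54 + 0.48×(0−54) = 54 − 25.92 = 28.08 → 28
  B: 160 + 0.48×(0−160) = 160 − 76.8 = 83.2 → 83
  → #0c1c53
40% shade:
  R: 23 − 9.2 = 13.8 → 14
  G: 54 + 0.4×(0−54) = 54 − 21.6 = 32.4 → 32
  B: 160 + 0.4×(0−160) = 160 − 64 = 96 → 96
  → #0e2060

#0c1c53, #0e2060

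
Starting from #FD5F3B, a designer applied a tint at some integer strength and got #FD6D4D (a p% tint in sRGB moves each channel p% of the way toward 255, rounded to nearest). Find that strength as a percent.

9%

#FD5F3B is rgb(253, 95, 59); #FD6D4D is rgb(253, 109, 77).
On the B channel (widest range): 77 ≈ 59 + (p/100)(255 − 59), so p ≈ 100×(77 − 59)/(255 − 59) = 1800/196 = 9.18.
p = 9 reproduces all three channels after rounding.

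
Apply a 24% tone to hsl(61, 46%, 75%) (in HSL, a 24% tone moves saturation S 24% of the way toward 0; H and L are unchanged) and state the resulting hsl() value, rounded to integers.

S moves 24% from 46 toward 0: 46 − 11.04 = 34.96 → 35.
H and L are unchanged.

hsl(61, 35%, 75%)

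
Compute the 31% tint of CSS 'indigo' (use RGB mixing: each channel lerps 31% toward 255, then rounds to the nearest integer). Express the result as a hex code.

CSS indigo is rgb(75, 0, 130).
A 31% tint moves each channel 31% toward 255:
  R: 75 + 55.8 = 130.8 → 131
  G: 0 + 0.31×(255−0) = 0 + 79.05 = 79.05 → 79
  B: 130 + 0.31×(255−130) = 130 + 38.75 = 168.75 → 169
rgb(131, 79, 169) = #834fa9.

#834fa9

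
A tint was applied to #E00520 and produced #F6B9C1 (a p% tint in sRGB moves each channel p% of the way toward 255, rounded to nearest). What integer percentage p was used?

72%

#E00520 is rgb(224, 5, 32); #F6B9C1 is rgb(246, 185, 193).
On the G channel (widest range): 185 ≈ 5 + (p/100)(255 − 5), so p ≈ 100×(185 − 5)/(255 − 5) = 18000/250 = 72.00.
p = 72 reproduces all three channels after rounding.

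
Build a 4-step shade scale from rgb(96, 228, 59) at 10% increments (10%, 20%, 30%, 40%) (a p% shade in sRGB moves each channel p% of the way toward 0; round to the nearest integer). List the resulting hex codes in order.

#56cd35, #4db62f, #43a029, #3a8923

10%: (96 − 9.6 = 86.4→86, 228 − 22.8 = 205.2→205, 59 − 5.9 = 53.1→53) → #56cd35
20%: (96 − 19.2 = 76.8→77, 228 − 45.6 = 182.4→182, 59 − 11.8 = 47.2→47) → #4db62f
30%: (96 − 28.8 = 67.2→67, 228 − 68.4 = 159.6→160, 59 − 17.7 = 41.3→41) → #43a029
40%: (96 − 38.4 = 57.6→58, 228 − 91.2 = 136.8→137, 59 − 23.6 = 35.4→35) → #3a8923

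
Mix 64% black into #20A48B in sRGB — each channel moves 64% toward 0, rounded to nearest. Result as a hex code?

#20A48B is rgb(32, 164, 139).
A 64% shade moves each channel 64% toward 0:
  R: 32 + 0.64×(0−32) = 32 − 20.48 = 11.52 → 12
  G: 164 − 104.96 = 59.04 → 59
  B: 139 + 0.64×(0−139) = 139 − 88.96 = 50.04 → 50
rgb(12, 59, 50) = #0C3B32.

#0C3B32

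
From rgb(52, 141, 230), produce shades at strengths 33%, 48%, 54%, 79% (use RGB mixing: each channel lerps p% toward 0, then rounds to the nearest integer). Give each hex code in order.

33%: (52 − 17.16 = 34.84→35, 141 − 46.53 = 94.47→94, 230 − 75.9 = 154.1→154) → #235E9A
48%: (52 − 24.96 = 27.04→27, 141 − 67.68 = 73.32→73, 230 − 110.4 = 119.6→120) → #1B4978
54%: (52 − 28.08 = 23.92→24, 141 − 76.14 = 64.86→65, 230 − 124.2 = 105.8→106) → #18416A
79%: (52 − 41.08 = 10.92→11, 141 − 111.39 = 29.61→30, 230 − 181.7 = 48.3→48) → #0B1E30

#235E9A, #1B4978, #18416A, #0B1E30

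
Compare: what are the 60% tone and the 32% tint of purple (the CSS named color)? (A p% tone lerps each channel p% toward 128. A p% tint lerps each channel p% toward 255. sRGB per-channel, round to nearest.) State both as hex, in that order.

CSS purple is rgb(128, 0, 128).
60% tone:
  R: 128 + 0 = 128 → 128
  G: 0 + 0.6×(128−0) = 0 + 76.8 = 76.8 → 77
  B: 128 + 0.6×(128−128) = 128 + 0 = 128 → 128
  → #804D80
32% tint:
  R: 128 + 0.32×(255−128) = 128 + 40.64 = 168.64 → 169
  G: 0 + 0.32×(255−0) = 0 + 81.6 = 81.6 → 82
  B: 128 + 0.32×(255−128) = 128 + 40.64 = 168.64 → 169
  → #A952A9

#804D80, #A952A9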